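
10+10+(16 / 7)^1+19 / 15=2473 / 105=23.55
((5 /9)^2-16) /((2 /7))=-8897 /162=-54.92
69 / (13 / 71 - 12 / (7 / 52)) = -34293 / 44213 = -0.78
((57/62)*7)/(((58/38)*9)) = 2527/5394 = 0.47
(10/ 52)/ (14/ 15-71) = -75/ 27326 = -0.00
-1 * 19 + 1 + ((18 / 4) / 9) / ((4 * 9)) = -1295 / 72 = -17.99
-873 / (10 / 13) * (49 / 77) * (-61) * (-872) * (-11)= 2112866028 / 5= 422573205.60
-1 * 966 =-966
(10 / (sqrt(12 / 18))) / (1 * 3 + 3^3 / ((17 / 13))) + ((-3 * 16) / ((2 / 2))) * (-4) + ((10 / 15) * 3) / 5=85 * sqrt(6) / 402 + 962 / 5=192.92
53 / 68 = 0.78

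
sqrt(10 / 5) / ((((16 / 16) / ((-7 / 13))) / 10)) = -70 * sqrt(2) / 13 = -7.61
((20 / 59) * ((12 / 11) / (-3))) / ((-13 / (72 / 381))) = 1920 / 1071499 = 0.00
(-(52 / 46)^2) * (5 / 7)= -3380 / 3703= -0.91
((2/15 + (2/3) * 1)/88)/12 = 0.00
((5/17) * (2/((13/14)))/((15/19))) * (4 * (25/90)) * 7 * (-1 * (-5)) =186200/5967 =31.20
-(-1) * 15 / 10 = 3 / 2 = 1.50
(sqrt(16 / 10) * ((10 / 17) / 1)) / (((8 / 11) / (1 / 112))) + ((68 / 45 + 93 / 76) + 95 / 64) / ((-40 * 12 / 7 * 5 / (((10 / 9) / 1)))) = -1616111 / 118195200 + 11 * sqrt(10) / 3808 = -0.00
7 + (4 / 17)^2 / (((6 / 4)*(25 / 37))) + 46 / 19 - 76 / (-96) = 33826793 / 3294600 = 10.27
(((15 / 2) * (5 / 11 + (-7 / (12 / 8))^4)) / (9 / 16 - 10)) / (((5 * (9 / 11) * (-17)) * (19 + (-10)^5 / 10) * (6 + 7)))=-260296 / 6225958161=-0.00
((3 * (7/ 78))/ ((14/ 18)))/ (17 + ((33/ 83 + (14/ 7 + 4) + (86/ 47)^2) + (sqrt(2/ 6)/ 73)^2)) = 26380516401/ 2038305636874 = 0.01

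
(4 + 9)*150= 1950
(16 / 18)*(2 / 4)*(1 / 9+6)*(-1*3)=-220 / 27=-8.15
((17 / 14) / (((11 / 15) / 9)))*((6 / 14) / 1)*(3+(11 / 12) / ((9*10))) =165801 / 8624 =19.23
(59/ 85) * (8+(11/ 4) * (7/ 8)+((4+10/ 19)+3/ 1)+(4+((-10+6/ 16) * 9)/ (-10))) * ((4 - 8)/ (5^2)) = -3.40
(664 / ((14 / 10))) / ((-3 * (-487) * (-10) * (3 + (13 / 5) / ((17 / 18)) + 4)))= -28220 / 8478183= -0.00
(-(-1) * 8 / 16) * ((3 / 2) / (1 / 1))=3 / 4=0.75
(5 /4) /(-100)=-1 /80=-0.01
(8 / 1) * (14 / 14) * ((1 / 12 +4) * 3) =98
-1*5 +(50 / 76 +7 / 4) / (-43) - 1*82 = -284499 / 3268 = -87.06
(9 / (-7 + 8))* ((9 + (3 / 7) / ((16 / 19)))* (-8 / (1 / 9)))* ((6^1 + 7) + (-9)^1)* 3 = -517590 / 7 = -73941.43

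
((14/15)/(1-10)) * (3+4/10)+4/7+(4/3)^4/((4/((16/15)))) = 45146/42525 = 1.06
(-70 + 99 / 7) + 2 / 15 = -5851 / 105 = -55.72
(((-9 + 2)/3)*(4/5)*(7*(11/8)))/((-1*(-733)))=-539/21990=-0.02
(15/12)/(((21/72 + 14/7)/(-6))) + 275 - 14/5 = 14791/55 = 268.93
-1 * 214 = -214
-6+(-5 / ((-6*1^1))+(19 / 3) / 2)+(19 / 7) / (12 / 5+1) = -143 / 119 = -1.20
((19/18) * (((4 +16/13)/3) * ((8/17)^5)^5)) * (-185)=-265585890996588846818263040/119146483631428778529869945109471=-0.00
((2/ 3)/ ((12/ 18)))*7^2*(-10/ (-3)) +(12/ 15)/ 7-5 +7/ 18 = 100067/ 630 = 158.84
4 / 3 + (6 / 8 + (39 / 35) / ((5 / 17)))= 12331 / 2100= 5.87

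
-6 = -6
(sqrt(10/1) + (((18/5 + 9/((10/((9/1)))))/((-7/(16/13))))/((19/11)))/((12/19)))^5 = -85991217576/52521875 + 155709236 *sqrt(10)/300125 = 3.39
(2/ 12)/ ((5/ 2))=1/ 15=0.07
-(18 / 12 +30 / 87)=-107 / 58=-1.84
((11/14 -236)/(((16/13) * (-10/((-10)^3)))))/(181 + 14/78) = -41738775/395696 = -105.48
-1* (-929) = 929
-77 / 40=-1.92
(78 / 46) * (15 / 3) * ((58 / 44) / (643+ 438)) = 5655 / 546986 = 0.01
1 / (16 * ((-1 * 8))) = -1 / 128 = -0.01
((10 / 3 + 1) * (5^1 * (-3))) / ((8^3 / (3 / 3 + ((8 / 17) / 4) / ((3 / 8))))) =-4355 / 26112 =-0.17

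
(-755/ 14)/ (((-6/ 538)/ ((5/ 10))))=203095/ 84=2417.80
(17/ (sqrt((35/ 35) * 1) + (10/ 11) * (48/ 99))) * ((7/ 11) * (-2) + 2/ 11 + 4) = 17952/ 523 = 34.33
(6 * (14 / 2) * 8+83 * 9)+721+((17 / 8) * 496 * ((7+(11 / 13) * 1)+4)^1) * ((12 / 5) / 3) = 766524 / 65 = 11792.68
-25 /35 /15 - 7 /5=-152 /105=-1.45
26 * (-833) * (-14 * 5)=1516060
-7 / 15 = -0.47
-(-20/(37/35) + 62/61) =40406/2257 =17.90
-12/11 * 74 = -888/11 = -80.73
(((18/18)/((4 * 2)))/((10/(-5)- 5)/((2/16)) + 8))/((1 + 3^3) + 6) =-1/13056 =-0.00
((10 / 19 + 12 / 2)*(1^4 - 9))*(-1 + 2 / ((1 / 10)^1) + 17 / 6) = -64976 / 57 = -1139.93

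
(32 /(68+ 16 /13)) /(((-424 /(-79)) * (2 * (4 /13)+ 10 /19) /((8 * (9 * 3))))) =1014676 /62275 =16.29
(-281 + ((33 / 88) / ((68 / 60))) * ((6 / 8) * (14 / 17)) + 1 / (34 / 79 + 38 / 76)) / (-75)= 190134061 / 50979600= 3.73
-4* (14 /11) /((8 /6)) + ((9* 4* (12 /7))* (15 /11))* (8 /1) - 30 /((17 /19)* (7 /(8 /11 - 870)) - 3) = 371187954 /546343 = 679.40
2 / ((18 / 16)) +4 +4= 88 / 9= 9.78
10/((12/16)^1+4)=2.11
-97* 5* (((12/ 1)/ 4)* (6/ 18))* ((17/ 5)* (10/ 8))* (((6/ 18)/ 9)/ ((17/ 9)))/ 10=-97/ 24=-4.04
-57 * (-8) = 456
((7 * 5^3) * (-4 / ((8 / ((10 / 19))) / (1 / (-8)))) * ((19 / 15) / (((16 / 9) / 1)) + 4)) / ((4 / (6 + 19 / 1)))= 8246875 / 9728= 847.75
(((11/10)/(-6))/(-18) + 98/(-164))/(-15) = 26009/664200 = 0.04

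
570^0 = 1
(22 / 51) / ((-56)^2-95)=22 / 155091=0.00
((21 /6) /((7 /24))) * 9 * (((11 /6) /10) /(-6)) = -33 /10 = -3.30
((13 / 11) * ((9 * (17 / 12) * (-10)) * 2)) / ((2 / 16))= -26520 / 11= -2410.91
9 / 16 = 0.56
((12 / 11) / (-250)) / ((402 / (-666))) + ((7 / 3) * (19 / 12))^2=1630462261 / 119394000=13.66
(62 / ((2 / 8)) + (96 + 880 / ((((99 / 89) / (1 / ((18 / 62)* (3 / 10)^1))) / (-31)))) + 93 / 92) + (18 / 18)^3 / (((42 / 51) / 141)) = -43983755693 / 156492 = -281060.73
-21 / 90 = -7 / 30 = -0.23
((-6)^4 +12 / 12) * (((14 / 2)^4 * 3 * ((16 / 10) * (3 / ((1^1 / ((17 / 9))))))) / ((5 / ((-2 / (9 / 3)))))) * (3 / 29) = -1168323.29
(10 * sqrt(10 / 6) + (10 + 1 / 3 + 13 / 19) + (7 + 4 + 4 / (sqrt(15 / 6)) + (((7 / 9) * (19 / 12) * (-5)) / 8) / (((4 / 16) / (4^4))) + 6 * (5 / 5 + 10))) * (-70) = -700 * sqrt(15) / 3 - 56 * sqrt(10) + 25141690 / 513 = 47928.36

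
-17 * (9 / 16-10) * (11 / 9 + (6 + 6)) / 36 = 305473 / 5184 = 58.93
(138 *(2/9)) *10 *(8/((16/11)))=1686.67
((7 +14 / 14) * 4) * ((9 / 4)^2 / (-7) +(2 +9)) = 2302 / 7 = 328.86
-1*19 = -19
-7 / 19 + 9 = 164 / 19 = 8.63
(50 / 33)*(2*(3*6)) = 600 / 11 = 54.55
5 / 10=1 / 2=0.50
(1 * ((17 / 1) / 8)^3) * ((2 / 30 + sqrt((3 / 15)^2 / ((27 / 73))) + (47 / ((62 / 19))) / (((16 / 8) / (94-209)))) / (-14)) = 1081071259 / 1904640-4913 * sqrt(219) / 322560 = 567.37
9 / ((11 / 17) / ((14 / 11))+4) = 2142 / 1073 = 2.00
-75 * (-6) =450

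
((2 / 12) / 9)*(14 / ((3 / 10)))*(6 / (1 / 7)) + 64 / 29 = 30148 / 783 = 38.50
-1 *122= -122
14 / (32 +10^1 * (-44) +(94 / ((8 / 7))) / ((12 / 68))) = 168 / 697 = 0.24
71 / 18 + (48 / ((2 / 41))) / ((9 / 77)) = 151607 / 18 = 8422.61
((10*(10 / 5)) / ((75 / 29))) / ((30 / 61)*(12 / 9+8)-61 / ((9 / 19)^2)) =-191052 / 6603005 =-0.03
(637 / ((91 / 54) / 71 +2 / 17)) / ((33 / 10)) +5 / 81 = 2242094209 / 1642113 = 1365.37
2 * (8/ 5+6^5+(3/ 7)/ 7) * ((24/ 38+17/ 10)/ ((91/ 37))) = 2402576389/ 162925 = 14746.52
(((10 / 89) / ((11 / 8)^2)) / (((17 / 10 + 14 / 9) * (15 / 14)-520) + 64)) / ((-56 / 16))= 15360 / 409340459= 0.00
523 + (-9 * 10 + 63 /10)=4393 /10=439.30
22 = 22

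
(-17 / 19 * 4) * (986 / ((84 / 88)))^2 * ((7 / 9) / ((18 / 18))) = -31996914752 / 10773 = -2970102.55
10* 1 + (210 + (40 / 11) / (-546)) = 219.99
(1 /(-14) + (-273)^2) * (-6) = -3130215 /7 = -447173.57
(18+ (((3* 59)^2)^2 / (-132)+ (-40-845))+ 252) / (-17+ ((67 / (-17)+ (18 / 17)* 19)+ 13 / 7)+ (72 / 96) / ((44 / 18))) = -25957534022 / 4679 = -5547667.03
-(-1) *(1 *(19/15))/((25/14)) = 266/375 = 0.71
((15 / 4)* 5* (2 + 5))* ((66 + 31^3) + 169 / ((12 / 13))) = 63084175 / 16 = 3942760.94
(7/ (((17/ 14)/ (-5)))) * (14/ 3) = -6860/ 51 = -134.51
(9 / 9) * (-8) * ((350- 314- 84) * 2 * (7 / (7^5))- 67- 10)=616.32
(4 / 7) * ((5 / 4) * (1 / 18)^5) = 5 / 13226976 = 0.00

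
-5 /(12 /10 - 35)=25 /169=0.15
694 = 694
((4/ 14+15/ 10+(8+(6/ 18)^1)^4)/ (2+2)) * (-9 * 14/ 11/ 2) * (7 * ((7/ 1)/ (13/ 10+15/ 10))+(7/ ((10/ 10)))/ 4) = -38295425/ 288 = -132970.23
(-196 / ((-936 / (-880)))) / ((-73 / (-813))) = -5842760 / 2847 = -2052.25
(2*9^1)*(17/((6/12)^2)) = 1224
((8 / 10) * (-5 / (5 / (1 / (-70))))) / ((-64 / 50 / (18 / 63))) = -1 / 392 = -0.00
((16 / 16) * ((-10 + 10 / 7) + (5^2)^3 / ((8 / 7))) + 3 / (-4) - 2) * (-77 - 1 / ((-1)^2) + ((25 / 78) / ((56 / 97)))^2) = -125995245680553 / 118716416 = -1061312.75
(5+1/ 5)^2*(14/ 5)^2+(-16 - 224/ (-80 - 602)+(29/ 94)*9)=3988692409/ 20033750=199.10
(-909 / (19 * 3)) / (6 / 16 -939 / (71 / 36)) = 57368 / 1711387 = 0.03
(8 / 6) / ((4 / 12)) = 4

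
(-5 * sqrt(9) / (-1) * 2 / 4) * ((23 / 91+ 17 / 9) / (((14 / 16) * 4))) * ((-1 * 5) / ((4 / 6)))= -21925 / 637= -34.42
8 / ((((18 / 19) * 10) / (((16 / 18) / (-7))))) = -304 / 2835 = -0.11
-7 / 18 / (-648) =0.00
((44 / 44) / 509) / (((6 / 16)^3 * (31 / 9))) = 512 / 47337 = 0.01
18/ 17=1.06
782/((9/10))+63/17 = 133507/153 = 872.59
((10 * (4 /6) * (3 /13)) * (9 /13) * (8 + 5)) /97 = 0.14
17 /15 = 1.13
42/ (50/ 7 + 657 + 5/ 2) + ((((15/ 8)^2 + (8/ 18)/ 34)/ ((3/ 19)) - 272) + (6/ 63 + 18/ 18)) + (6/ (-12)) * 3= -3135804535/ 12543552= -249.99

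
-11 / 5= -2.20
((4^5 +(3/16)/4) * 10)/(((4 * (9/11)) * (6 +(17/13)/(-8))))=46860385/87408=536.11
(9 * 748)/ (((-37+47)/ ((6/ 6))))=3366/ 5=673.20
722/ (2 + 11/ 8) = 5776/ 27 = 213.93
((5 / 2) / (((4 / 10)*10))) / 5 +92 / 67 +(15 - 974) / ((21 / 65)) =-4770671 / 1608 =-2966.84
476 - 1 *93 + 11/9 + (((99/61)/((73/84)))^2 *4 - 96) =53926578962/178462881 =302.17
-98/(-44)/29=49/638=0.08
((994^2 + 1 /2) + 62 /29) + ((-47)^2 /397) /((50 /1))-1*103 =284352607018 /287825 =987935.75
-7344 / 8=-918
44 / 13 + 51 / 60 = 1101 / 260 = 4.23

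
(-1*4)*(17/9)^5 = -5679428/59049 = -96.18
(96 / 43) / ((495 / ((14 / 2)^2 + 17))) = 64 / 215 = 0.30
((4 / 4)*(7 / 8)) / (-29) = -7 / 232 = -0.03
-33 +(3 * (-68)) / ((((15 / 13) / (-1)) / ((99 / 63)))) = 8569 / 35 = 244.83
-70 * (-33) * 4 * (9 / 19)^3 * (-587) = -3954008520 / 6859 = -576470.12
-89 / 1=-89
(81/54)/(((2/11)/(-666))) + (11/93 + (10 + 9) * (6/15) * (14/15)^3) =-5742032011/1046250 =-5488.20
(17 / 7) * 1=17 / 7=2.43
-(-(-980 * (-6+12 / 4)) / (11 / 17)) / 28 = 1785 / 11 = 162.27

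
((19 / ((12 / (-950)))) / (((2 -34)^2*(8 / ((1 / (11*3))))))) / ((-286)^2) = -0.00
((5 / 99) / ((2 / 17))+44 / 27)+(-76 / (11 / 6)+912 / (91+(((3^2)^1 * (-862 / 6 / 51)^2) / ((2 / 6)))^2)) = -202173825140557 / 5134469593770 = -39.38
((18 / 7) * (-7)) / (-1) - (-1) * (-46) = -28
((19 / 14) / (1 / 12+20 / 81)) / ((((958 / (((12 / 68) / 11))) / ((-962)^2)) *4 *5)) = 1068193737 / 335450885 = 3.18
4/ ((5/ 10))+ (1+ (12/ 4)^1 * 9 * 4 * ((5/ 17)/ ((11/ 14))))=9243/ 187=49.43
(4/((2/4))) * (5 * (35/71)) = 1400/71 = 19.72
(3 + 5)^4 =4096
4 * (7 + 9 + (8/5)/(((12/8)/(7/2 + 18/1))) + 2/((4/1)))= 2366/15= 157.73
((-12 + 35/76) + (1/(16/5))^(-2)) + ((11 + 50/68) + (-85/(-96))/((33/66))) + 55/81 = 134851073/10465200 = 12.89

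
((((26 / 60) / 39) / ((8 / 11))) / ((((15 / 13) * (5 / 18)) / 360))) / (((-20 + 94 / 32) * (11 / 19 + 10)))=-3344 / 35175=-0.10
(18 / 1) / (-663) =-6 / 221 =-0.03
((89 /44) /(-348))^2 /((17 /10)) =39605 /1992887424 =0.00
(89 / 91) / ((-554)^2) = 89 / 27929356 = 0.00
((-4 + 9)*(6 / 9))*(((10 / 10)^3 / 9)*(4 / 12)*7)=70 / 81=0.86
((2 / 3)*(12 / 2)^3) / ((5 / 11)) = 1584 / 5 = 316.80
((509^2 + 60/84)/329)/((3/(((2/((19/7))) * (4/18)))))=806032/18753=42.98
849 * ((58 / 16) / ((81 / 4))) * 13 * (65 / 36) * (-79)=-547858285 / 1944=-281820.11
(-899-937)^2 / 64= 210681 / 4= 52670.25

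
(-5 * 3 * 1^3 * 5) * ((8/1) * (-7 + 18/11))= 35400/11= 3218.18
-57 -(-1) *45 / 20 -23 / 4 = -121 / 2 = -60.50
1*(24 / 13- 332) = -4292 / 13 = -330.15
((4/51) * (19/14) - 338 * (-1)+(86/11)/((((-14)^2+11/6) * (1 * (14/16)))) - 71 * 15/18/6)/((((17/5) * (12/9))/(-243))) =-7437144157335/422628976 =-17597.34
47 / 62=0.76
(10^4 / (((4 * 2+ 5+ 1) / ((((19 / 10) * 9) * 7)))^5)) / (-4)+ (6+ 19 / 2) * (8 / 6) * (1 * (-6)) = -146211328571 / 1280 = -114227600.45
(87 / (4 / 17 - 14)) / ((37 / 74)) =-493 / 39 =-12.64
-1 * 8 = -8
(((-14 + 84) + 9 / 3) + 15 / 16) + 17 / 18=10783 / 144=74.88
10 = 10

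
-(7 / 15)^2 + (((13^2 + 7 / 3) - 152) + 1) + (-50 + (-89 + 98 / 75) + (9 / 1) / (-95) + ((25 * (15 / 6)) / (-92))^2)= -678578557 / 5789376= -117.21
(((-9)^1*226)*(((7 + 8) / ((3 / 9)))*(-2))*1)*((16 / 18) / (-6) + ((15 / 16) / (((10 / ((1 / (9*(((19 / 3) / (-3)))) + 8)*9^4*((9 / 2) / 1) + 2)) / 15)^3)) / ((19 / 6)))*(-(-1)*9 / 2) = 354757709968589729850889806585 / 33362176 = 10633530317944181154457.37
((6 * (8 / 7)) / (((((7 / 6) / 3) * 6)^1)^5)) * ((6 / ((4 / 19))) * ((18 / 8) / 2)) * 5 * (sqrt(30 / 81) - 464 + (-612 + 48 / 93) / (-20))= -25124148837 / 3647119 + 207765 * sqrt(30) / 117649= -6879.09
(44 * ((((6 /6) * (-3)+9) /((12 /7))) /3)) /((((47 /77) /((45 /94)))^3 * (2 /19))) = 20287698787125 /86233722632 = 235.26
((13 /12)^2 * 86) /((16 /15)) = 36335 /384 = 94.62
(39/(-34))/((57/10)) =-65/323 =-0.20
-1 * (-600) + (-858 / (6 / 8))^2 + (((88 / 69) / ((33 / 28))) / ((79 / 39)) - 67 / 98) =699444592687 / 534198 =1309335.85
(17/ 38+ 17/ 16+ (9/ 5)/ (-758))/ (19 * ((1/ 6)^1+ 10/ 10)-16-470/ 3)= -0.01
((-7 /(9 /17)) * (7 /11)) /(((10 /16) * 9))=-6664 /4455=-1.50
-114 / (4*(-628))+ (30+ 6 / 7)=271695 / 8792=30.90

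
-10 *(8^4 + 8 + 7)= -41110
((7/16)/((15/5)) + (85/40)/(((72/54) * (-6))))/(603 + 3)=-23/116352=-0.00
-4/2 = -2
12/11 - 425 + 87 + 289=-527/11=-47.91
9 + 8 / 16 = 19 / 2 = 9.50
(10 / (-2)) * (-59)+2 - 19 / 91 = 27008 / 91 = 296.79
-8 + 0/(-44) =-8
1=1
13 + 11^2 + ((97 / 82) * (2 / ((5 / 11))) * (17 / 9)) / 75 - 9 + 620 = 103107514 / 138375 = 745.13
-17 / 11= -1.55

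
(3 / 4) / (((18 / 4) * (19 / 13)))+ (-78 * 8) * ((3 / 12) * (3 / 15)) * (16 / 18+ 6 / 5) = -65.06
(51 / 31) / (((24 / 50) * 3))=425 / 372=1.14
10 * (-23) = -230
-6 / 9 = -2 / 3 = -0.67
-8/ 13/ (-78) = 4/ 507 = 0.01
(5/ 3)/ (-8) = -5/ 24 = -0.21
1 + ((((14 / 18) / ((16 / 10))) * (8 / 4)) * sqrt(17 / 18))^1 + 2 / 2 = 35 * sqrt(34) / 216 + 2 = 2.94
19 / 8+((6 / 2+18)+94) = 939 / 8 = 117.38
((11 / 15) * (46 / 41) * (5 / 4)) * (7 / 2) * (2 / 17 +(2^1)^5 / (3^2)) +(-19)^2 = 14084969 / 37638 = 374.22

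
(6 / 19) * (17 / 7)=102 / 133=0.77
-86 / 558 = -43 / 279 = -0.15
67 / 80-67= -5293 / 80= -66.16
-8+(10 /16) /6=-379 /48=-7.90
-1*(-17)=17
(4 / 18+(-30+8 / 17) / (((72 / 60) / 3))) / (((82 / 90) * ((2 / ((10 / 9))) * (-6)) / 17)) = 281525 / 2214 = 127.16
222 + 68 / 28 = 1571 / 7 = 224.43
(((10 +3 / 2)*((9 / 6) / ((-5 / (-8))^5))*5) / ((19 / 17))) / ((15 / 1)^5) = 3203072 / 3005859375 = 0.00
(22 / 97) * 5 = 110 / 97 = 1.13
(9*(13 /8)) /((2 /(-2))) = -117 /8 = -14.62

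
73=73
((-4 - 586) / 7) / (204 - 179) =-118 / 35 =-3.37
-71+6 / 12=-141 / 2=-70.50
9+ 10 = 19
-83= -83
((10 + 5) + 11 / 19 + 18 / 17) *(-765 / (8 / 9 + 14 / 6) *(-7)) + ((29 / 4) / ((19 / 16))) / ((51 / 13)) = 777043522 / 28101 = 27651.81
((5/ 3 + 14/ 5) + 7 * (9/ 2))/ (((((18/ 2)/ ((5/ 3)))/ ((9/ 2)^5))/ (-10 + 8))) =-786591/ 32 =-24580.97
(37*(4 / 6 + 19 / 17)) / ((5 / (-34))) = -6734 / 15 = -448.93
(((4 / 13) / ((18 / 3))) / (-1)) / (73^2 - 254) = -2 / 197925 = -0.00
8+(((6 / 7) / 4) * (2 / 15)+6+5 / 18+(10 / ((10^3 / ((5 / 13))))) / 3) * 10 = 116423 / 1638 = 71.08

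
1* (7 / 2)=7 / 2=3.50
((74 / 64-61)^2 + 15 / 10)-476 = 3181337 / 1024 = 3106.77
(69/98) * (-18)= -621/49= -12.67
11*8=88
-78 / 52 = -3 / 2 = -1.50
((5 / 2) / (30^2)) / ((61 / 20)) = 1 / 1098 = 0.00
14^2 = 196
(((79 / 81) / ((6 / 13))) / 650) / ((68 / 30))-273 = -15036761 / 55080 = -273.00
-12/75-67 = -1679/25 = -67.16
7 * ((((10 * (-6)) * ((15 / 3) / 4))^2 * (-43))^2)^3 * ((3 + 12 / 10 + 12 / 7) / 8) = 8289841658181989943981170654296875 / 8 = 1036230207272748742997646000000000.00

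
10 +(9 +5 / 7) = 138 / 7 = 19.71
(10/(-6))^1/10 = -1/6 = -0.17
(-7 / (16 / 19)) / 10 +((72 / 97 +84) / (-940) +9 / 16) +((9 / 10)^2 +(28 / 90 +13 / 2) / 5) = 11904379 / 6564960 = 1.81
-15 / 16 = -0.94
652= 652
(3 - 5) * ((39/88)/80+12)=-84519/3520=-24.01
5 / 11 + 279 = 3074 / 11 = 279.45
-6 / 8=-3 / 4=-0.75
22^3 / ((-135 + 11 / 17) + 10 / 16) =-1448128 / 18187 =-79.62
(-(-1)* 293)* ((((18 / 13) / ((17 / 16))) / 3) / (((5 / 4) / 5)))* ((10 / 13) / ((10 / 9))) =1012608 / 2873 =352.46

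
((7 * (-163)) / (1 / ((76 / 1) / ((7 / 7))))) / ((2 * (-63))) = 6194 / 9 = 688.22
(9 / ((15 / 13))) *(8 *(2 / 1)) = 624 / 5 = 124.80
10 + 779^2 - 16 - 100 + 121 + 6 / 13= 7889134 / 13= 606856.46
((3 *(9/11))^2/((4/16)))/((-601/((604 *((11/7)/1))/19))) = -2.00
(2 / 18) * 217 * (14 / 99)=3.41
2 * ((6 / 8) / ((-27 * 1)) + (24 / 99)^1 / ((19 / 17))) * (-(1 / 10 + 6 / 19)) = -112417 / 714780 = -0.16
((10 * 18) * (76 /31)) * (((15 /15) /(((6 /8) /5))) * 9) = 820800 /31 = 26477.42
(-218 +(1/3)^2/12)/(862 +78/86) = -1012349/4007340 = -0.25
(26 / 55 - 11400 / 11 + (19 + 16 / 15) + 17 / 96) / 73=-1787539 / 128480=-13.91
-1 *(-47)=47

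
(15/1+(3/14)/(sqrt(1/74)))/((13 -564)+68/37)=-185/6773 -37 * sqrt(74)/94822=-0.03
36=36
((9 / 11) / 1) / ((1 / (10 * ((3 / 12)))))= 45 / 22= 2.05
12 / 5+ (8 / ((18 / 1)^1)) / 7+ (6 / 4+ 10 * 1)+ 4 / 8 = 4556 / 315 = 14.46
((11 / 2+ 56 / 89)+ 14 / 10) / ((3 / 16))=53608 / 1335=40.16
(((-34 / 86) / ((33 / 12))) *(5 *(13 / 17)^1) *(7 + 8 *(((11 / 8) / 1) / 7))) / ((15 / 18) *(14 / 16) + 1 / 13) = -9734400 / 1665433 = -5.84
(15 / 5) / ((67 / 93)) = 279 / 67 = 4.16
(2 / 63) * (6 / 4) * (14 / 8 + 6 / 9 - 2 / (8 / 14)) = -13 / 252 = -0.05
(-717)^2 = 514089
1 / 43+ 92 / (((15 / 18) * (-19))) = -23641 / 4085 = -5.79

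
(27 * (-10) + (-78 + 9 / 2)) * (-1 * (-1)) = -687 / 2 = -343.50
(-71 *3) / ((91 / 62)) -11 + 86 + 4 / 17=-108113 / 1547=-69.89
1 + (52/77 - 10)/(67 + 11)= 2644/3003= 0.88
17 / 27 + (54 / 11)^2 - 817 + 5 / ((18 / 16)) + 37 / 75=-64305457 / 81675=-787.33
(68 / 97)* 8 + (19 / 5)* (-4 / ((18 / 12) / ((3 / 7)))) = 4296 / 3395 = 1.27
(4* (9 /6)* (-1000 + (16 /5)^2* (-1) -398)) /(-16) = 52809 /100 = 528.09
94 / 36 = 47 / 18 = 2.61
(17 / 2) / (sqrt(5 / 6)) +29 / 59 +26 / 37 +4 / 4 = 4790 / 2183 +17*sqrt(30) / 10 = 11.51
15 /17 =0.88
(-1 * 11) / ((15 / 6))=-22 / 5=-4.40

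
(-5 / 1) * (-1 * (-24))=-120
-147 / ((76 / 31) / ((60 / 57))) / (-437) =22785 / 157757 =0.14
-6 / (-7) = 6 / 7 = 0.86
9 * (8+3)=99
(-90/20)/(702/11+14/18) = -891/12790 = -0.07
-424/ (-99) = 424/ 99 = 4.28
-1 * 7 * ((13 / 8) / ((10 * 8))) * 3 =-273 / 640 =-0.43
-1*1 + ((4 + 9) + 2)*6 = 89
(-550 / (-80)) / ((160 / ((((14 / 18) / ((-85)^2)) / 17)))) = 77 / 282988800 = 0.00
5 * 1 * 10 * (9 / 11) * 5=2250 / 11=204.55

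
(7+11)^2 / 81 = 4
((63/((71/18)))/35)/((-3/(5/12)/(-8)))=36/71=0.51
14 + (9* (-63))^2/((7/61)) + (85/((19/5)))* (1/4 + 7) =212930961/76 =2801723.17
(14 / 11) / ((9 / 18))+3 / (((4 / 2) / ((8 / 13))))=496 / 143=3.47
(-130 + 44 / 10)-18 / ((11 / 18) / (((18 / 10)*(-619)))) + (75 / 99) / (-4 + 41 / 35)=534030137 / 16335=32692.39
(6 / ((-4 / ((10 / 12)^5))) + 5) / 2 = 2.20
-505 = -505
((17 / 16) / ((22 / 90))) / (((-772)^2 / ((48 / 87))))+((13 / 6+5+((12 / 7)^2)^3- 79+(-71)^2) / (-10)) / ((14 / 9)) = -251357674959425679 / 782855429842640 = -321.08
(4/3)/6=2/9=0.22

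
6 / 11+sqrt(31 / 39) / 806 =sqrt(1209) / 31434+6 / 11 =0.55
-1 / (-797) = 1 / 797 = 0.00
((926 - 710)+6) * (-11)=-2442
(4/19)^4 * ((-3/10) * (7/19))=-2688/12380495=-0.00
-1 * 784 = -784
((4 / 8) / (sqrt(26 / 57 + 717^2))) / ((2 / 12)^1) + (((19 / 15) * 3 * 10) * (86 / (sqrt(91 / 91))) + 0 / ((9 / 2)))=3268.00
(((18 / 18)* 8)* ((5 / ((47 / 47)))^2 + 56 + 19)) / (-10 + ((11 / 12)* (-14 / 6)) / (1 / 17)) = -28800 / 1669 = -17.26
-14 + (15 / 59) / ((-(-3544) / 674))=-1458617 / 104548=-13.95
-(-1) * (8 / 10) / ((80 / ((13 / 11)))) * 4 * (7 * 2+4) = 234 / 275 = 0.85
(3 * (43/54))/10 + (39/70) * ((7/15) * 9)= 2321/900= 2.58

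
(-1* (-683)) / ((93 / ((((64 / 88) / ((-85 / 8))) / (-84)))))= 10928 / 1826055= 0.01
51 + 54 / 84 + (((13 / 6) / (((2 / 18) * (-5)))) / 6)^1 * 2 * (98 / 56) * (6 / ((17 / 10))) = 5190 / 119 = 43.61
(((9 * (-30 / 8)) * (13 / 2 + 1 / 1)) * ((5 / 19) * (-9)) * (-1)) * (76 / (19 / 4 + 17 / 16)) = -243000 / 31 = -7838.71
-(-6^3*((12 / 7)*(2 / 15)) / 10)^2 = -746496 / 30625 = -24.38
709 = 709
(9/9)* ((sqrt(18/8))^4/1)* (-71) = -359.44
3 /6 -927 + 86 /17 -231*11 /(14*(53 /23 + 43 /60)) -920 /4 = -1211.52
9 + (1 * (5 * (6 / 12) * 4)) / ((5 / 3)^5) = 6111 / 625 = 9.78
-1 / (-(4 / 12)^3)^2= -729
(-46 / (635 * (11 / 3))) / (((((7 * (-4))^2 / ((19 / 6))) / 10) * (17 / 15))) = -6555 / 9309608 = -0.00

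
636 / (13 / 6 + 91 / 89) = 339624 / 1703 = 199.43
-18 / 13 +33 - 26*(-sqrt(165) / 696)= 13*sqrt(165) / 348 +411 / 13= 32.10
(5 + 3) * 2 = 16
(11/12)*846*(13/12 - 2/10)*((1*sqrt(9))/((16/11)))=904233/640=1412.86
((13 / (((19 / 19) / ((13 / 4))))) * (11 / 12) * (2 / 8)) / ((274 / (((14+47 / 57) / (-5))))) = -314171 / 2998656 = -0.10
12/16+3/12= 1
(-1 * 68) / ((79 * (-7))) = 68 / 553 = 0.12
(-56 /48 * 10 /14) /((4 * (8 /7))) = -35 /192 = -0.18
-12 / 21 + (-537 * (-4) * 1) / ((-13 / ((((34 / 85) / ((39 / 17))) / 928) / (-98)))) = -5486077 / 9605960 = -0.57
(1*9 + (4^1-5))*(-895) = -7160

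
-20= -20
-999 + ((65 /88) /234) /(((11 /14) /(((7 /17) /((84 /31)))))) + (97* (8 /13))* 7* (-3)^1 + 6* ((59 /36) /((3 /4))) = -51740217031 /23104224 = -2239.43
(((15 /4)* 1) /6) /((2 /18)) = 45 /8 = 5.62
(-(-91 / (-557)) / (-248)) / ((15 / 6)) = 0.00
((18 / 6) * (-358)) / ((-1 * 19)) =1074 / 19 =56.53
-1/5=-0.20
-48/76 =-12/19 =-0.63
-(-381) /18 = 127 /6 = 21.17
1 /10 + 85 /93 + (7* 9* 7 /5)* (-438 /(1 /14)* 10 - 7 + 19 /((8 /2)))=-10060035871 /1860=-5408621.44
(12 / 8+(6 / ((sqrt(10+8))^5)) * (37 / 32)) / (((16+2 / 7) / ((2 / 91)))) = 37 * sqrt(2) / 7682688+1 / 494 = 0.00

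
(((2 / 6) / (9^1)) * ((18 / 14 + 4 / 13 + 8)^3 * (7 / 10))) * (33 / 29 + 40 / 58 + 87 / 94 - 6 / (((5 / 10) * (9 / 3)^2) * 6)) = 170011813767 / 2934620780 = 57.93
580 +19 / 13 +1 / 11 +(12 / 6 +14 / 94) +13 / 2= 7933487 / 13442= 590.20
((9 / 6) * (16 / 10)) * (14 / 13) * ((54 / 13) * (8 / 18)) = 4032 / 845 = 4.77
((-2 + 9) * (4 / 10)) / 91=2 / 65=0.03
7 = 7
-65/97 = -0.67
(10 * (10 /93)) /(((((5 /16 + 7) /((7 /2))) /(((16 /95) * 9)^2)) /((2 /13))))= 344064 /1891279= 0.18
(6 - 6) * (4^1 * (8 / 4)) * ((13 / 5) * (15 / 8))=0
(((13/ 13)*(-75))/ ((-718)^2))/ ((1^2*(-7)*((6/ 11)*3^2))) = 275/ 64956024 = 0.00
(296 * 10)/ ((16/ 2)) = 370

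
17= 17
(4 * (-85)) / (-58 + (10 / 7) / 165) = 1155 / 197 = 5.86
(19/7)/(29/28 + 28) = 76/813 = 0.09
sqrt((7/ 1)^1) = sqrt(7) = 2.65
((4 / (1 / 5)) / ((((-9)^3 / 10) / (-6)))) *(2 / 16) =50 / 243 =0.21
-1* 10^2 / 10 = -10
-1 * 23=-23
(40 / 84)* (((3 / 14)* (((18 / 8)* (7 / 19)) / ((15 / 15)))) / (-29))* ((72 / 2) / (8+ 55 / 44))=-1620 / 142709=-0.01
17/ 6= 2.83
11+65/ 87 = 1022/ 87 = 11.75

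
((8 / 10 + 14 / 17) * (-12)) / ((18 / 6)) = -552 / 85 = -6.49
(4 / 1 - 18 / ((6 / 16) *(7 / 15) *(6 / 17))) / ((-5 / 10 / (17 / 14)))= 34204 / 49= 698.04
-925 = -925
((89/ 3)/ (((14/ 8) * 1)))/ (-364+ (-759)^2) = 356/ 12090057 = 0.00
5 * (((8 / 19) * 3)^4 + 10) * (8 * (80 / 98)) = 2615977600 / 6385729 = 409.66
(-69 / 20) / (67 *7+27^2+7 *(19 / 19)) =-69 / 24100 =-0.00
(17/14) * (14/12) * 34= 289/6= 48.17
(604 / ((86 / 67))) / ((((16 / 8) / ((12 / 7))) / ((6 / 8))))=91053 / 301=302.50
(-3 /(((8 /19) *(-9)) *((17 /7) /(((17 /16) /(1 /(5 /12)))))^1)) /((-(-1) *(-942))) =-665 /4340736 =-0.00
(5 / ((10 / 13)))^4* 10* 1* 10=714025 / 4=178506.25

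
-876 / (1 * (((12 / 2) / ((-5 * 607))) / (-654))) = -289793940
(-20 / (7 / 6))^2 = 14400 / 49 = 293.88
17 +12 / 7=131 / 7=18.71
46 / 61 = 0.75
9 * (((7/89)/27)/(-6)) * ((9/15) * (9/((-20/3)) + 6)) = -217/17800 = -0.01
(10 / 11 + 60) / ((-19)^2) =670 / 3971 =0.17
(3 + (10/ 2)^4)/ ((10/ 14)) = 4396/ 5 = 879.20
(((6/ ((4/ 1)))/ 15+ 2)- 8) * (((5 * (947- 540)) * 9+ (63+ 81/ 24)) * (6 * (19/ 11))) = -494532513/ 440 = -1123937.53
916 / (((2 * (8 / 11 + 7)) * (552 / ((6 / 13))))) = 2519 / 50830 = 0.05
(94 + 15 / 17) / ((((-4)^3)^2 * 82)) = 0.00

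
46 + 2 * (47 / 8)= 231 / 4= 57.75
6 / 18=1 / 3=0.33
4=4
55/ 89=0.62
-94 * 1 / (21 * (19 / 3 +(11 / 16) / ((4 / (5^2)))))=-6016 / 14287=-0.42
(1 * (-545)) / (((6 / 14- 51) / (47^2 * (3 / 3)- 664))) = 1964725 / 118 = 16650.21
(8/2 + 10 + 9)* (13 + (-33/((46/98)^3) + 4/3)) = -11124070/1587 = -7009.50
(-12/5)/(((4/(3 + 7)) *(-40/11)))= 33/20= 1.65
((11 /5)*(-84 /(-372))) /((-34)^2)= 77 /179180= 0.00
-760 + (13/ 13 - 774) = -1533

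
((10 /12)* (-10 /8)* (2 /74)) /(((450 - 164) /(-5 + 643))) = -725 /11544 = -0.06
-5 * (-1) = 5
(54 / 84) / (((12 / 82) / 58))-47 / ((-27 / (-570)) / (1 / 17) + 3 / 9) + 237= 4093305 / 9086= 450.51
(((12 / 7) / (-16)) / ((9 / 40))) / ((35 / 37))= -74 / 147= -0.50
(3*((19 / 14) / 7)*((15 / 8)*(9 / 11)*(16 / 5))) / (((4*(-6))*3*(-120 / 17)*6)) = 323 / 344960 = 0.00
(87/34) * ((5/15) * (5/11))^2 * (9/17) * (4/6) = 725/34969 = 0.02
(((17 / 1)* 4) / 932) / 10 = 17 / 2330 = 0.01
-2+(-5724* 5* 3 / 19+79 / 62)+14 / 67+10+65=-350783783 / 78926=-4444.46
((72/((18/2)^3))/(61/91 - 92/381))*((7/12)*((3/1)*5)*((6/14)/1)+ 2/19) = 6772402/7627797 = 0.89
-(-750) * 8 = 6000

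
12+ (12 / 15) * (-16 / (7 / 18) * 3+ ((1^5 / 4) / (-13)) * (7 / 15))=-592069 / 6825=-86.75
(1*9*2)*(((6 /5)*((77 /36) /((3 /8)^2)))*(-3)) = -4928 /5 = -985.60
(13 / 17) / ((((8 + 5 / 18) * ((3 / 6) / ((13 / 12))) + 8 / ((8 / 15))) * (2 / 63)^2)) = 2012283 / 49912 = 40.32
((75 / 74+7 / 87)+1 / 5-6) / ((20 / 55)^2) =-18329927 / 515040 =-35.59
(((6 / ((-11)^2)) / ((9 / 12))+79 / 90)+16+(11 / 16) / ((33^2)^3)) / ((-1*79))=-159145423277 / 742007051280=-0.21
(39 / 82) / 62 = 39 / 5084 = 0.01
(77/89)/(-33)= -7/267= -0.03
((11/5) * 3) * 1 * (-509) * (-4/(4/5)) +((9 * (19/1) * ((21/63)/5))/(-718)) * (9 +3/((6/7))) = 24120207/1436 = 16796.80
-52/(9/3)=-52/3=-17.33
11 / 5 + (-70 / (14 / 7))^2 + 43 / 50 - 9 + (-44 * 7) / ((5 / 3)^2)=55409 / 50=1108.18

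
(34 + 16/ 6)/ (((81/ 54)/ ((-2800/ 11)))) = -56000/ 9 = -6222.22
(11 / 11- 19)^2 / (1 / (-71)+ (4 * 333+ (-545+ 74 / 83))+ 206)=477333 / 1464230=0.33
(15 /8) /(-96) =-5 /256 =-0.02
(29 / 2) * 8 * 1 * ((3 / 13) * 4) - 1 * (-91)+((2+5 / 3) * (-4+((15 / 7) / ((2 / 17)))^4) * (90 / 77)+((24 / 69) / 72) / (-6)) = 512216405846531 / 1085463288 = 471887.36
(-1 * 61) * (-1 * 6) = 366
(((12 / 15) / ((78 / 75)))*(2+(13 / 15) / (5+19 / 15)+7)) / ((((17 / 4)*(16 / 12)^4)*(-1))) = -347895 / 664768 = -0.52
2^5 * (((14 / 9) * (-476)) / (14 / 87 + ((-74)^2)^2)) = -3092096 / 3913248189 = -0.00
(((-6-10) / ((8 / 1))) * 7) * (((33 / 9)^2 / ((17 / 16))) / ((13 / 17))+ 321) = -552902 / 117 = -4725.66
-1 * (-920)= 920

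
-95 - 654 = -749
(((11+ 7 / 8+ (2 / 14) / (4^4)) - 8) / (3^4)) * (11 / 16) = 25465 / 774144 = 0.03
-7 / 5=-1.40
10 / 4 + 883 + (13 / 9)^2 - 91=129047 / 162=796.59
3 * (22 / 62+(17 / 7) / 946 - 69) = -42273267 / 205282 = -205.93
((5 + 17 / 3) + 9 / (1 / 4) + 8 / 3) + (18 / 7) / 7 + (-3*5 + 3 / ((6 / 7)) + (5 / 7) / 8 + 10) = 48.29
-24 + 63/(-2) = -111/2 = -55.50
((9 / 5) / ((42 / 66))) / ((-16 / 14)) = -99 / 40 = -2.48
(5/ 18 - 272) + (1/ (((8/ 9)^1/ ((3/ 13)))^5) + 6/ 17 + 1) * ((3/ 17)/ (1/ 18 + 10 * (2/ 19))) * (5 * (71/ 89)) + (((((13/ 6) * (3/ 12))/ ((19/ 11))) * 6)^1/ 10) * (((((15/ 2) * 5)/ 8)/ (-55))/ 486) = -24720126616873715709293/ 91264605325837811712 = -270.86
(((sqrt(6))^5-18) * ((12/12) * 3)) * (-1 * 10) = -2105.45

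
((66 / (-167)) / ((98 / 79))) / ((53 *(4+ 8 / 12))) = -7821 / 6071786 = -0.00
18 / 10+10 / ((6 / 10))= 277 / 15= 18.47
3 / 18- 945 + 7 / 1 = -5627 / 6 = -937.83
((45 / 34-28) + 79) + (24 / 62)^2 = 1714515 / 32674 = 52.47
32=32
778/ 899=0.87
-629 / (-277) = 629 / 277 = 2.27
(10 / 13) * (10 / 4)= 25 / 13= 1.92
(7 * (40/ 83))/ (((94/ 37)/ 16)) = 21.25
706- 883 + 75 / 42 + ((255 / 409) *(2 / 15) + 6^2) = -796665 / 5726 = -139.13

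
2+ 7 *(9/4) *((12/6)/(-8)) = -31/16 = -1.94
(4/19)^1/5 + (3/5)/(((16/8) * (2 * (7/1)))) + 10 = 26769/2660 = 10.06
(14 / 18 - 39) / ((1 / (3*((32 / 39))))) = -11008 / 117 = -94.09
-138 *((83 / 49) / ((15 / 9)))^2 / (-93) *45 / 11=25668414 / 4093705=6.27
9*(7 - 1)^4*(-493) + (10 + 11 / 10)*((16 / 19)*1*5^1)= -109255800 / 19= -5750305.26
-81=-81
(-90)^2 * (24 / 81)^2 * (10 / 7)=64000 / 63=1015.87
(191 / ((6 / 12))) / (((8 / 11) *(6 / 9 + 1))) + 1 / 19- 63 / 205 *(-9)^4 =-26503211 / 15580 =-1701.10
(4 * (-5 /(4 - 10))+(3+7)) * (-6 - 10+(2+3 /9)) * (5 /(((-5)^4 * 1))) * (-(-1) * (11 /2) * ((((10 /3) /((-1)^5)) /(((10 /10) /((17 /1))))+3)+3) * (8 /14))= 1096832 /4725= 232.13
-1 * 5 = -5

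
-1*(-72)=72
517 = 517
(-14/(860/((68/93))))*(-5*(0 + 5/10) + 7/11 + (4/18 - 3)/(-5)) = 30821/1979505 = 0.02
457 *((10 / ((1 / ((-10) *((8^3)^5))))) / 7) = -1607925804459622400 / 7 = -229703686351374628.57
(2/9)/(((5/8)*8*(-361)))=-2/16245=-0.00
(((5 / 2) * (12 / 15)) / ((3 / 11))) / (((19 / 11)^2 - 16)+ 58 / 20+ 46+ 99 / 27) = 26620 / 143567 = 0.19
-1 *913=-913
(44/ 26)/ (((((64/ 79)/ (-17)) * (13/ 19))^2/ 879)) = 6295653067341/ 4499456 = 1399203.16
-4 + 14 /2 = 3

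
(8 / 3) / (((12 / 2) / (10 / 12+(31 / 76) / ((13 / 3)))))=2749 / 6669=0.41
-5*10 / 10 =-5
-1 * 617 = -617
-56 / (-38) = 28 / 19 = 1.47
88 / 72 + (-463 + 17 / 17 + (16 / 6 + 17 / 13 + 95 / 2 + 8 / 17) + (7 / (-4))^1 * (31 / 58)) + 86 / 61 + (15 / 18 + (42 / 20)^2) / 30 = -59842108202 / 146605875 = -408.18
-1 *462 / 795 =-154 / 265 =-0.58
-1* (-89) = 89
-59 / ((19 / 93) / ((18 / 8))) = -49383 / 76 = -649.78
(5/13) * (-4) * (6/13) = -120/169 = -0.71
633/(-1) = -633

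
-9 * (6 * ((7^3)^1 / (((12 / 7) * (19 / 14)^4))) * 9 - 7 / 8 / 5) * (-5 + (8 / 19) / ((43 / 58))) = 541033278174837 / 4258890280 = 127036.21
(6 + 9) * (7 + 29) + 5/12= 6485/12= 540.42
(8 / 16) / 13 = 1 / 26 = 0.04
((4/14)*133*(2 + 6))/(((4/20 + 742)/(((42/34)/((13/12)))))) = 127680/273377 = 0.47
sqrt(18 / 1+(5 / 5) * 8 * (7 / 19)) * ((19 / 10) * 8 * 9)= 36 * sqrt(7562) / 5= 626.11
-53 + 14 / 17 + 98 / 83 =-71955 / 1411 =-51.00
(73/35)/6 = 73/210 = 0.35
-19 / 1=-19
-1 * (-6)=6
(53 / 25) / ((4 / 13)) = 689 / 100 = 6.89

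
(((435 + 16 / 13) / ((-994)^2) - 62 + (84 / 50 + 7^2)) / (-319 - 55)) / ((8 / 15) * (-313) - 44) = -10904528007 / 75996606926240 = -0.00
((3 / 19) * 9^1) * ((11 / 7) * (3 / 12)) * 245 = 136.78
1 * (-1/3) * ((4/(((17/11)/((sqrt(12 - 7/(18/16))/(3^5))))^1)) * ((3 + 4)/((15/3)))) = -616 * sqrt(13)/185895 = -0.01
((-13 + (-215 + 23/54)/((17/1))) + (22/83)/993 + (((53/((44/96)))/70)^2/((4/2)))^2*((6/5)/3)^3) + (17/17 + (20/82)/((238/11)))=-69550074054698896985357/2839785616218885468750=-24.49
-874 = -874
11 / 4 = 2.75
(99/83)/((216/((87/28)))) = 319/18592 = 0.02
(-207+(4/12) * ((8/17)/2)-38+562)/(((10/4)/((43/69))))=1390706/17595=79.04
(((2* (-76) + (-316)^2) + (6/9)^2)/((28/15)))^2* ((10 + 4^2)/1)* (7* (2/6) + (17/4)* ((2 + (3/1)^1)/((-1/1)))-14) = -6460624926884375/2646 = -2441657190810.42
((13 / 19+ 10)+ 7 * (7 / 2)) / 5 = 1337 / 190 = 7.04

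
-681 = -681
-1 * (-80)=80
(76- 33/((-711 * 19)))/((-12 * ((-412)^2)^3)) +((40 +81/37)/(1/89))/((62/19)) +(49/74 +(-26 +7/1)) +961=634555073926174989392933083/303130689330550691708928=2093.34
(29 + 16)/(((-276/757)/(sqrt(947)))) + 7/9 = 7/9 - 11355 *sqrt(947)/92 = -3797.39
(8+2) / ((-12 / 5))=-25 / 6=-4.17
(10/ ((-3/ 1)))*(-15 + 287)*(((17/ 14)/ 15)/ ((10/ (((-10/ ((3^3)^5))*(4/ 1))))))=18496/ 903981141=0.00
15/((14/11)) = 165/14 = 11.79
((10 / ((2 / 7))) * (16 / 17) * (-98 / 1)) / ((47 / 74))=-4061120 / 799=-5082.75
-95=-95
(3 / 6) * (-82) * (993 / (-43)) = 946.81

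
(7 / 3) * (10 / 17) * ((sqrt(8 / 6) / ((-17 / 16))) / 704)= -35 * sqrt(3) / 28611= -0.00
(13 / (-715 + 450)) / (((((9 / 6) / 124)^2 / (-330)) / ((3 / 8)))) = 2198768 / 53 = 41486.19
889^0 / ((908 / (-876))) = -219 / 227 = -0.96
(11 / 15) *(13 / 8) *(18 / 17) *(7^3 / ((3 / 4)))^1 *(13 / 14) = 91091 / 170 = 535.83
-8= -8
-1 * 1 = -1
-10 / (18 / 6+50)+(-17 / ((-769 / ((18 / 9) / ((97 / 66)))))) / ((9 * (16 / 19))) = -8762851 / 47441148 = -0.18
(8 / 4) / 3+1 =5 / 3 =1.67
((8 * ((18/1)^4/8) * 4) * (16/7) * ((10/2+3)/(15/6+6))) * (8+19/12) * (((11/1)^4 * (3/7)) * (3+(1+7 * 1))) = 497727059005440/833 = 597511475396.69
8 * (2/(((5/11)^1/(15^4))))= 1782000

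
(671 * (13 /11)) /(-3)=-793 /3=-264.33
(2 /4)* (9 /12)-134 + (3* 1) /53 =-56633 /424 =-133.57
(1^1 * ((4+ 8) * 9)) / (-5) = -108 / 5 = -21.60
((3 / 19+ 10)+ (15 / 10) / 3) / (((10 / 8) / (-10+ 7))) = -25.58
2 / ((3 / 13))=26 / 3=8.67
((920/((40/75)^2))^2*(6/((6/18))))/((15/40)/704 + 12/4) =353504250000/5633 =62755947.10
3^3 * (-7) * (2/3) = -126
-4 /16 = -0.25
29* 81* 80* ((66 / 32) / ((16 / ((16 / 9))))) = 43065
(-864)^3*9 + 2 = -5804752894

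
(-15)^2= 225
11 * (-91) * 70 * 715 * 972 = -48697248600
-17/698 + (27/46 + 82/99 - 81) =-63263215/794673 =-79.61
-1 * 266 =-266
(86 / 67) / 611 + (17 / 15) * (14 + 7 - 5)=11136154 / 614055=18.14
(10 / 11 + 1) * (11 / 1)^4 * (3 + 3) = 167706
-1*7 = -7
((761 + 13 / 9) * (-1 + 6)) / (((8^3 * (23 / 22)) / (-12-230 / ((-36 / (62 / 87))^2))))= -2797485766955 / 32488812288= -86.11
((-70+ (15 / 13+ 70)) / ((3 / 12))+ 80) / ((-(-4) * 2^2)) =275 / 52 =5.29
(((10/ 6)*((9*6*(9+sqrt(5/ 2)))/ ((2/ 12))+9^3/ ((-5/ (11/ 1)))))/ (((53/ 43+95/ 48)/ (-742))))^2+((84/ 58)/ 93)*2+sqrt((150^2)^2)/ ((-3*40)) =56529306723962880*sqrt(10)/ 896809+474381309867781535051/ 1612462582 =493527261258.69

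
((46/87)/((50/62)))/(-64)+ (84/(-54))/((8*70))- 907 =-189384319/208800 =-907.01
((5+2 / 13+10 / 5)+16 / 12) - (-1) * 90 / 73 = 27673 / 2847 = 9.72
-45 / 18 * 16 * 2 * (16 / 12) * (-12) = 1280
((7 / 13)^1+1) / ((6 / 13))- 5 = -5 / 3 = -1.67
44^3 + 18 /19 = 1618514 /19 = 85184.95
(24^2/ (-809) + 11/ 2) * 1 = 4.79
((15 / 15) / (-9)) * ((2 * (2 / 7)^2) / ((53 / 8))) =-64 / 23373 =-0.00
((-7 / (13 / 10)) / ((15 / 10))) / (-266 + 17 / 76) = 10640 / 787761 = 0.01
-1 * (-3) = 3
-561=-561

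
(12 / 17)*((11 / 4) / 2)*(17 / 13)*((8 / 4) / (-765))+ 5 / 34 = 0.14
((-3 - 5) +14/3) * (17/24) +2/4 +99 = 3497/36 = 97.14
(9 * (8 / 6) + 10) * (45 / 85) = 198 / 17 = 11.65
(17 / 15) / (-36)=-0.03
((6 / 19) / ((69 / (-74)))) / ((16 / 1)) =-37 / 1748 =-0.02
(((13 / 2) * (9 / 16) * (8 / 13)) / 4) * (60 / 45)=3 / 4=0.75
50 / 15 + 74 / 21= 48 / 7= 6.86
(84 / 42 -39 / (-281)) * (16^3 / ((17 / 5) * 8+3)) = 12308480 / 42431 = 290.08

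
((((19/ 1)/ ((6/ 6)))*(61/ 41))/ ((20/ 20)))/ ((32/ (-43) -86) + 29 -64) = -49837/ 214635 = -0.23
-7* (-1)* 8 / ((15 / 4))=224 / 15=14.93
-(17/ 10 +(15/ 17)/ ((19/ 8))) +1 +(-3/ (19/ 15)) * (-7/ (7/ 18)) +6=153619/ 3230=47.56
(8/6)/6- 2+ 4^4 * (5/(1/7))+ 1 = 80633/9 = 8959.22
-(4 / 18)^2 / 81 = -4 / 6561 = -0.00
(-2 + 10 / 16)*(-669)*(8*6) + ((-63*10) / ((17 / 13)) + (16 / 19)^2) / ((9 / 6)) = 807014818 / 18411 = 43833.30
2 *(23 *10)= 460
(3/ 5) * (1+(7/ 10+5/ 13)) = 813/ 650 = 1.25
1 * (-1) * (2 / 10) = -1 / 5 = -0.20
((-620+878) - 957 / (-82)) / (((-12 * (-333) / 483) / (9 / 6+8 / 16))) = 395577 / 6068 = 65.19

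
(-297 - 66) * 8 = -2904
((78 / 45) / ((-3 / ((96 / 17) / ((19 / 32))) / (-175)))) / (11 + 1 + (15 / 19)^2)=2529280 / 33201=76.18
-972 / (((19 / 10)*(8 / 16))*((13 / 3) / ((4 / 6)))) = -38880 / 247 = -157.41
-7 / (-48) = 7 / 48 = 0.15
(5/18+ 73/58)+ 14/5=5659/1305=4.34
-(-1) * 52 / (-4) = -13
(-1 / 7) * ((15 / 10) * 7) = -3 / 2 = -1.50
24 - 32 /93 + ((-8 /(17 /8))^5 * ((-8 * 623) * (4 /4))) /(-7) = -71095764932584 /132046701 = -538413.79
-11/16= -0.69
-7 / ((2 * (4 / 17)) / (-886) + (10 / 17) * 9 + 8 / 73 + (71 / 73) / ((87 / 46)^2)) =-29128093029 / 23614884470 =-1.23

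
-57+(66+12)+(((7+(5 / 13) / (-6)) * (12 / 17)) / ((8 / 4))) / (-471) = 2185370 / 104091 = 20.99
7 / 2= 3.50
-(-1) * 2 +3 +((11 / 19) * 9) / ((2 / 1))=289 / 38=7.61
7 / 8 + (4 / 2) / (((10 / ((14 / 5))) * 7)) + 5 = 1191 / 200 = 5.96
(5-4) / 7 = 1 / 7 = 0.14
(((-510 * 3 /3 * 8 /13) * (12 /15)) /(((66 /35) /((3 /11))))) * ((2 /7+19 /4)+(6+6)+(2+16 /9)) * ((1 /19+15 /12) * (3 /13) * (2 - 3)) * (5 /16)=71.00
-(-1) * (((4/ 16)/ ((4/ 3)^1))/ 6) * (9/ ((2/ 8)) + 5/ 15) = 109/ 96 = 1.14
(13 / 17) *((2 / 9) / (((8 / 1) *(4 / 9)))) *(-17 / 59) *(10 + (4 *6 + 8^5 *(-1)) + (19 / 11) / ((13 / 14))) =585087 / 1298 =450.76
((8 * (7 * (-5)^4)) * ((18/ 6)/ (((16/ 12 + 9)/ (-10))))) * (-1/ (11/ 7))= 22050000/ 341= 64662.76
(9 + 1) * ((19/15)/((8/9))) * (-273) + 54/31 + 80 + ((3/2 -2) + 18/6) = -471945/124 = -3806.01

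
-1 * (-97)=97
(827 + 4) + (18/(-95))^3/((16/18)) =712472064/857375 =830.99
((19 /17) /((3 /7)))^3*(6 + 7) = 30584281 /132651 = 230.56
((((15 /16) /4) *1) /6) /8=0.00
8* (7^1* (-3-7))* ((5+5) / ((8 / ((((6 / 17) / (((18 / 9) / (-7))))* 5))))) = 73500 / 17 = 4323.53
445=445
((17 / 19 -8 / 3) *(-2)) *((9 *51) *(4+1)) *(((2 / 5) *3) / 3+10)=1607112 / 19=84584.84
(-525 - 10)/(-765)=107/153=0.70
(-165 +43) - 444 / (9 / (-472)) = 69490 / 3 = 23163.33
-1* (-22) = 22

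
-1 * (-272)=272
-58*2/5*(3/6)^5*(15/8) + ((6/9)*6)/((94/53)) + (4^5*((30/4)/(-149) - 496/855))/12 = -60817571617/1149612480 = -52.90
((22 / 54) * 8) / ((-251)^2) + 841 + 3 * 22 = 1542831577 / 1701027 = 907.00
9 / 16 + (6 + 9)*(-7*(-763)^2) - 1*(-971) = -978028375 / 16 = -61126773.44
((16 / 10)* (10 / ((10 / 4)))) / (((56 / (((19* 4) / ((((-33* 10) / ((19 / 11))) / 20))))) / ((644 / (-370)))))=531392 / 335775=1.58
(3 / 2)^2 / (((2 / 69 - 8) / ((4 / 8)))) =-621 / 4400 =-0.14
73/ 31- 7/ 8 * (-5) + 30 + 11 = 11837/ 248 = 47.73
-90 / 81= -10 / 9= -1.11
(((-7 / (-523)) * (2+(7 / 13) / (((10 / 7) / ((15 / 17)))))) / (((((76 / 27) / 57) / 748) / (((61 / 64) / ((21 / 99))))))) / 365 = 1849184073 / 317649280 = 5.82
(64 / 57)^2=1.26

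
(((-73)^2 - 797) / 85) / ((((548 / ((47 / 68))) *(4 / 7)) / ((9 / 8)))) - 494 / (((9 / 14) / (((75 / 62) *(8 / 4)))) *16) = -273513190391 / 2356575360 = -116.06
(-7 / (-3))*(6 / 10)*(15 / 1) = 21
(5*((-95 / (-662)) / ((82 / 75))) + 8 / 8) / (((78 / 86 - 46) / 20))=-19330435 / 26314169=-0.73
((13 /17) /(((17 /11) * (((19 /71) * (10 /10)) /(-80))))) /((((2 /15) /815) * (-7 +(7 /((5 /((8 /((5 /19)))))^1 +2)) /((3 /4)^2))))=2100117591000 /2904739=722997.00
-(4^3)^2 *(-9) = 36864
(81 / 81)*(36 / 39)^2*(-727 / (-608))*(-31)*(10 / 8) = -1014165 / 25688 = -39.48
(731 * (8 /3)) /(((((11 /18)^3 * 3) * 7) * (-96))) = -39474 /9317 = -4.24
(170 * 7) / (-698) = -595 / 349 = -1.70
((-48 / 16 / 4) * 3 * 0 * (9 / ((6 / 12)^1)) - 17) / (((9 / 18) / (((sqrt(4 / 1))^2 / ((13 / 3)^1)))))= -408 / 13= -31.38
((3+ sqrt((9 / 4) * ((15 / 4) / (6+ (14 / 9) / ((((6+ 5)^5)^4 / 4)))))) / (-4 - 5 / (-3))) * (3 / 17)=-27 / 119 - 2100931392681 * sqrt(21797099835814944298146) / 3458473173949304495305832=-0.32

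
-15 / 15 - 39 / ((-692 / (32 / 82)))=-6937 / 7093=-0.98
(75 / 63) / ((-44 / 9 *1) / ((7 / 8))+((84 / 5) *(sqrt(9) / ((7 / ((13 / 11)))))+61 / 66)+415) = 750 / 263873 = 0.00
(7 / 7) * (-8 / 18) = -4 / 9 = -0.44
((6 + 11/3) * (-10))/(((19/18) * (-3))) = 580/19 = 30.53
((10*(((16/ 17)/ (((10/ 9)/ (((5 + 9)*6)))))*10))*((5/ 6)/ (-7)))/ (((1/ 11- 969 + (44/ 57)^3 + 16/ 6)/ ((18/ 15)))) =1.05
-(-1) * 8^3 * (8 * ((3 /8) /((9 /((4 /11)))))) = 2048 /33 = 62.06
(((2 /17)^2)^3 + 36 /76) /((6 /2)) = 217239337 /1375841433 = 0.16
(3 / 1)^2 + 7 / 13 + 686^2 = 6117872 / 13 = 470605.54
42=42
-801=-801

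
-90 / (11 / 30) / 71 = -2700 / 781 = -3.46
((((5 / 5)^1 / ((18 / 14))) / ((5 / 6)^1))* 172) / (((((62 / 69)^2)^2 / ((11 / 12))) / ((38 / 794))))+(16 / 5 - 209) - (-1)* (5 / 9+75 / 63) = -178549280585869 / 923927349240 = -193.25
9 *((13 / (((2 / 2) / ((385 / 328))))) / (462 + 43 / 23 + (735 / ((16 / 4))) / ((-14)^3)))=29008980 / 97969951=0.30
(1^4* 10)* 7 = 70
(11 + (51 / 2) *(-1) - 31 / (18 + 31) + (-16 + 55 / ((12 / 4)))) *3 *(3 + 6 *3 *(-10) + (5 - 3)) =94075 / 14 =6719.64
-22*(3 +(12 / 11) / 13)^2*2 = -777924 / 1859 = -418.46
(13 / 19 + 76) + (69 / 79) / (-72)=2762035 / 36024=76.67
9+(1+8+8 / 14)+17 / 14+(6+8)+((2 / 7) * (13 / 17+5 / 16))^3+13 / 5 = 157093996369 / 4314007040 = 36.41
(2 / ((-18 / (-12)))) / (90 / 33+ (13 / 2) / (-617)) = 54296 / 110631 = 0.49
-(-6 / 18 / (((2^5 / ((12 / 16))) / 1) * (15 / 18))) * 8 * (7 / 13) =21 / 520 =0.04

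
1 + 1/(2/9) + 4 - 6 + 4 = 15/2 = 7.50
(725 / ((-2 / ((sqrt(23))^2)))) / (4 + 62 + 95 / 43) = -122.23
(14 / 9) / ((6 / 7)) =49 / 27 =1.81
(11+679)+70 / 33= 22840 / 33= 692.12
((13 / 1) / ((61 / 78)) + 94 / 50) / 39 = 28217 / 59475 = 0.47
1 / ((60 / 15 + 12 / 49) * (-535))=-49 / 111280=-0.00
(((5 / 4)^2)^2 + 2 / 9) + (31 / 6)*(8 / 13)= 175013 / 29952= 5.84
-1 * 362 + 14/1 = -348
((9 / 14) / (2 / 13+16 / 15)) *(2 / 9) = 195 / 1666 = 0.12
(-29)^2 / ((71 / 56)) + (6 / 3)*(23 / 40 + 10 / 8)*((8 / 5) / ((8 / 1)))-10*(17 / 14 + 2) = 31405981 / 49700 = 631.91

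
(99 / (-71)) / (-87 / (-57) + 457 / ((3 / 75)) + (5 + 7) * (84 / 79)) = -49533 / 406365376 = -0.00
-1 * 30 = -30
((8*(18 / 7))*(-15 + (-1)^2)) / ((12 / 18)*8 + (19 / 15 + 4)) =-1440 / 53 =-27.17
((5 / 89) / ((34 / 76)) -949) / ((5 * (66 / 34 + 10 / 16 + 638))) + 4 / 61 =-181842492 / 788263655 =-0.23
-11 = -11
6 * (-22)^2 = 2904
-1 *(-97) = 97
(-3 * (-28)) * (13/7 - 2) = -12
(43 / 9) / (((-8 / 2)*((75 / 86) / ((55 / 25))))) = -20339 / 6750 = -3.01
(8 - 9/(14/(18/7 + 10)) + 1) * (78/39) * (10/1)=900/49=18.37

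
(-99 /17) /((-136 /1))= 99 /2312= 0.04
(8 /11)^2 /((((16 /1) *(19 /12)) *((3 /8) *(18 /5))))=320 /20691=0.02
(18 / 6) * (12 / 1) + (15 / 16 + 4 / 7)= 4201 / 112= 37.51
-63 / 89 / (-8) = 63 / 712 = 0.09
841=841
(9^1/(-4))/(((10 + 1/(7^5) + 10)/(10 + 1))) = -184877/149396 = -1.24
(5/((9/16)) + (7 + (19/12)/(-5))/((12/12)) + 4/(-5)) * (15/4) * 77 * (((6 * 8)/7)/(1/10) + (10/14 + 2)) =14595251/48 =304067.73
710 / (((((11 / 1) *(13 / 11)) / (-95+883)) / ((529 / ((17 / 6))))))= 1775789520 / 221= 8035246.70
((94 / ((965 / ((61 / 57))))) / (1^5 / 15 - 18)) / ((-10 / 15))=0.01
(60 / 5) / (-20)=-3 / 5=-0.60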